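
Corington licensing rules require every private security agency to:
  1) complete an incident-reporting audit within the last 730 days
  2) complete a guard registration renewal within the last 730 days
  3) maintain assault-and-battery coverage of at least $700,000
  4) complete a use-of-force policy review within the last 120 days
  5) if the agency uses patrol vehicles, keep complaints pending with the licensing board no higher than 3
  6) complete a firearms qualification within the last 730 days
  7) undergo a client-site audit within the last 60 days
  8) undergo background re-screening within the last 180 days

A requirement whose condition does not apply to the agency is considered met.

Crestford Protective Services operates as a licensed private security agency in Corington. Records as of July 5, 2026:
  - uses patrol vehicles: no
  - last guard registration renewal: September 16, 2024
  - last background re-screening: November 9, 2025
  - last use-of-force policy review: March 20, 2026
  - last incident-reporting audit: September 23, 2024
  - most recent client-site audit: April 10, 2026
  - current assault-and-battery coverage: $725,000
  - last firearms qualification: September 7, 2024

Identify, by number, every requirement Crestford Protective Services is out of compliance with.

7, 8

1. incident-reporting audit 650 days ago vs limit 730 → met
2. guard registration renewal 657 days ago vs limit 730 → met
3. assault-and-battery coverage $725,000 ≥ $700,000 → met
4. use-of-force policy review 107 days ago vs limit 120 → met
5. condition 'uses patrol vehicles' does not hold → requirement n/a → met
6. firearms qualification 666 days ago vs limit 730 → met
7. client-site audit 86 days ago vs limit 60 → not met
8. background re-screening 238 days ago vs limit 180 → not met
Not met: 7, 8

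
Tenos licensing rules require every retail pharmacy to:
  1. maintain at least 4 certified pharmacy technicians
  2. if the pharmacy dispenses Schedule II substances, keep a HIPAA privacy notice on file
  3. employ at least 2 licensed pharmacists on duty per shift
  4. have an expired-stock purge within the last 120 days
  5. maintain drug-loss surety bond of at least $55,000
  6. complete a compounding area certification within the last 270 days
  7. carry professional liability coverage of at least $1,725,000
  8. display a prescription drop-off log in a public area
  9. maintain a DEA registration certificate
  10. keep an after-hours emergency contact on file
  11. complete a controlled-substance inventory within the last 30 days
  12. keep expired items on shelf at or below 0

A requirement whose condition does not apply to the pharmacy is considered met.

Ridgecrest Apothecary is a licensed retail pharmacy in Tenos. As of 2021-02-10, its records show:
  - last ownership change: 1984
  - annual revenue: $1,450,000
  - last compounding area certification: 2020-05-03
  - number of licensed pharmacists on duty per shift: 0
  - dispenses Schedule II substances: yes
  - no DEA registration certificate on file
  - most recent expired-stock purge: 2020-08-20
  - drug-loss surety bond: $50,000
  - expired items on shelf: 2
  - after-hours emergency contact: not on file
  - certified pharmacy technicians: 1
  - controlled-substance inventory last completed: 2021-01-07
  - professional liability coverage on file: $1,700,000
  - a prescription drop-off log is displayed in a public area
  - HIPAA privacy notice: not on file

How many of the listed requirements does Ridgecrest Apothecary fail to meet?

1. certified pharmacy technicians 1 < 4 → not met
2. condition 'dispenses Schedule II substances' holds; HIPAA privacy notice absent → not met
3. licensed pharmacists on duty per shift 0 < 2 → not met
4. expired-stock purge 174 days ago vs limit 120 → not met
5. drug-loss surety bond $50,000 < $55,000 → not met
6. compounding area certification 283 days ago vs limit 270 → not met
7. professional liability coverage $1,700,000 < $1,725,000 → not met
8. prescription drop-off log present → met
9. DEA registration certificate absent → not met
10. after-hours emergency contact absent → not met
11. controlled-substance inventory 34 days ago vs limit 30 → not met
12. expired items on shelf 2 > 0 → not met
Not met: 11 of 12

11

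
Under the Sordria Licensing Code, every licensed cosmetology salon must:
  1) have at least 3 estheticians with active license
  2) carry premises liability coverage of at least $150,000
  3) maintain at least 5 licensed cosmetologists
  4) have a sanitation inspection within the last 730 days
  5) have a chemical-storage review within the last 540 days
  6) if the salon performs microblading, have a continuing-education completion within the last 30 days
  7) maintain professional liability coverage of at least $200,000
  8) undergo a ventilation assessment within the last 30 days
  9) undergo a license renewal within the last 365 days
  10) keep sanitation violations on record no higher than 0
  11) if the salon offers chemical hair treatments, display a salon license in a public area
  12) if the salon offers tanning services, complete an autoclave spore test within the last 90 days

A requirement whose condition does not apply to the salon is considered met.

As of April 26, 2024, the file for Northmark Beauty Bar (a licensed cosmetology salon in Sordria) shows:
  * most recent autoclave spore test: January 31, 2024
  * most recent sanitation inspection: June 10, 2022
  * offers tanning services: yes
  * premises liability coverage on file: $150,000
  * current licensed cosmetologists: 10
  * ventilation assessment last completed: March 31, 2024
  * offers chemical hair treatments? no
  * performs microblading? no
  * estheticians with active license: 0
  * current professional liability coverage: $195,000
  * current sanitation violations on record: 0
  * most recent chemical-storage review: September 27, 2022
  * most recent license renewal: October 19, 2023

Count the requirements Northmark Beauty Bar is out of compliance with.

3

1. estheticians with active license 0 < 3 → not met
2. premises liability coverage $150,000 ≥ $150,000 → met
3. licensed cosmetologists 10 ≥ 5 → met
4. sanitation inspection 686 days ago vs limit 730 → met
5. chemical-storage review 577 days ago vs limit 540 → not met
6. condition 'performs microblading' does not hold → requirement n/a → met
7. professional liability coverage $195,000 < $200,000 → not met
8. ventilation assessment 26 days ago vs limit 30 → met
9. license renewal 190 days ago vs limit 365 → met
10. sanitation violations on record 0 ≤ 0 → met
11. condition 'offers chemical hair treatments' does not hold → requirement n/a → met
12. condition 'offers tanning services' holds; autoclave spore test 86 days ago vs limit 90 → met
Not met: 3 of 12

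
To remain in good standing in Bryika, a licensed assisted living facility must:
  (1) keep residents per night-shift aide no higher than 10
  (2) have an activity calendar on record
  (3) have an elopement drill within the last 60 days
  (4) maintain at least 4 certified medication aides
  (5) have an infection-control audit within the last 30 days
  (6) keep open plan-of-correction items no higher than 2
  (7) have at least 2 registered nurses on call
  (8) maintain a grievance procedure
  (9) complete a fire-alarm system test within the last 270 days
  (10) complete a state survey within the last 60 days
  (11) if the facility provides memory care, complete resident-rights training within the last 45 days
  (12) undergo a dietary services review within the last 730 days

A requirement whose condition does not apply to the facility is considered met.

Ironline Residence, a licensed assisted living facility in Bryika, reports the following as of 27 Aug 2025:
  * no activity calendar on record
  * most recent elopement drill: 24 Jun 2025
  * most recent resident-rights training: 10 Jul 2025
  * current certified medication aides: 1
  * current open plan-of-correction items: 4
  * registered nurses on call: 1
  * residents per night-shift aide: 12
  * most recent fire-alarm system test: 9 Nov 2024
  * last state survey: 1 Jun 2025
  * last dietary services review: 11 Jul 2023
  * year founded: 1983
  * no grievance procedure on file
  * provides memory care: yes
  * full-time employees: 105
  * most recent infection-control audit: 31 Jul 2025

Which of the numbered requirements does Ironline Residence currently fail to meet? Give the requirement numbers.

1, 2, 3, 4, 6, 7, 8, 9, 10, 11, 12

1. residents per night-shift aide 12 > 10 → not met
2. activity calendar absent → not met
3. elopement drill 64 days ago vs limit 60 → not met
4. certified medication aides 1 < 4 → not met
5. infection-control audit 27 days ago vs limit 30 → met
6. open plan-of-correction items 4 > 2 → not met
7. registered nurses on call 1 < 2 → not met
8. grievance procedure absent → not met
9. fire-alarm system test 291 days ago vs limit 270 → not met
10. state survey 87 days ago vs limit 60 → not met
11. condition 'provides memory care' holds; resident-rights training 48 days ago vs limit 45 → not met
12. dietary services review 778 days ago vs limit 730 → not met
Not met: 1, 2, 3, 4, 6, 7, 8, 9, 10, 11, 12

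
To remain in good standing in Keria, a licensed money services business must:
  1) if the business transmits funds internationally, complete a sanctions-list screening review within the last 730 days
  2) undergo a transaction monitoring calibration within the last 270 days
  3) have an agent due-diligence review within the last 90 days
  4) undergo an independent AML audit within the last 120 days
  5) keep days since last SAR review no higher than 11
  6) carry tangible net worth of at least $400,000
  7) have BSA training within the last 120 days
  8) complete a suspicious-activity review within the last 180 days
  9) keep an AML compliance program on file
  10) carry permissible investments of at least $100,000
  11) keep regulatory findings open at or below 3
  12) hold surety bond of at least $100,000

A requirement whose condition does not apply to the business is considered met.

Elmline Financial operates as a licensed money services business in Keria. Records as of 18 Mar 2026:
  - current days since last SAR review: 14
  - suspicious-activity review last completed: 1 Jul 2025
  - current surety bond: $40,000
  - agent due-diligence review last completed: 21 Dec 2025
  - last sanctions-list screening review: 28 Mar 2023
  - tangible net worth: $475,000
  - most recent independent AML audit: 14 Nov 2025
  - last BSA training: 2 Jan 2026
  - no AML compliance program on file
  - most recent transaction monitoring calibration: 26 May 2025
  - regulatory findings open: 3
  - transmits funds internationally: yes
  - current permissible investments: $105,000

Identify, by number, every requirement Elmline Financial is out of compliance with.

1. condition 'transmits funds internationally' holds; sanctions-list screening review 1086 days ago vs limit 730 → not met
2. transaction monitoring calibration 296 days ago vs limit 270 → not met
3. agent due-diligence review 87 days ago vs limit 90 → met
4. independent AML audit 124 days ago vs limit 120 → not met
5. days since last SAR review 14 > 11 → not met
6. tangible net worth $475,000 ≥ $400,000 → met
7. BSA training 75 days ago vs limit 120 → met
8. suspicious-activity review 260 days ago vs limit 180 → not met
9. AML compliance program absent → not met
10. permissible investments $105,000 ≥ $100,000 → met
11. regulatory findings open 3 ≤ 3 → met
12. surety bond $40,000 < $100,000 → not met
Not met: 1, 2, 4, 5, 8, 9, 12

1, 2, 4, 5, 8, 9, 12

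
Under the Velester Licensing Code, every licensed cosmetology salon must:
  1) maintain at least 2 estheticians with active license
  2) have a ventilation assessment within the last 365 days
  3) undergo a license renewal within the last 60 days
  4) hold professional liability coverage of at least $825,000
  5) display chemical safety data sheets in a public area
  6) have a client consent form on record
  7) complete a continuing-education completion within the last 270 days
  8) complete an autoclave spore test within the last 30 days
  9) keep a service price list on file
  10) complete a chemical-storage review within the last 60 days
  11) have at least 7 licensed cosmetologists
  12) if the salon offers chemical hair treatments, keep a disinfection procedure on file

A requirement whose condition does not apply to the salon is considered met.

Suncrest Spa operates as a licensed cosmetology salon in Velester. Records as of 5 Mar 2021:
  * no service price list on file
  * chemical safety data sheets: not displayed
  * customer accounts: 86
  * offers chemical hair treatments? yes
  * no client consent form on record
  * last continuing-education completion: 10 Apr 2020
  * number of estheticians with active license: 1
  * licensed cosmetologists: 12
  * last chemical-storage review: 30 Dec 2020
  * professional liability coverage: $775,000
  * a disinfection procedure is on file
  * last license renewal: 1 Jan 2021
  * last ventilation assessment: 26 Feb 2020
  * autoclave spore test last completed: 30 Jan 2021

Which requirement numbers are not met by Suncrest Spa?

1, 2, 3, 4, 5, 6, 7, 8, 9, 10

1. estheticians with active license 1 < 2 → not met
2. ventilation assessment 373 days ago vs limit 365 → not met
3. license renewal 63 days ago vs limit 60 → not met
4. professional liability coverage $775,000 < $825,000 → not met
5. chemical safety data sheets absent → not met
6. client consent form absent → not met
7. continuing-education completion 329 days ago vs limit 270 → not met
8. autoclave spore test 34 days ago vs limit 30 → not met
9. service price list absent → not met
10. chemical-storage review 65 days ago vs limit 60 → not met
11. licensed cosmetologists 12 ≥ 7 → met
12. condition 'offers chemical hair treatments' holds; disinfection procedure present → met
Not met: 1, 2, 3, 4, 5, 6, 7, 8, 9, 10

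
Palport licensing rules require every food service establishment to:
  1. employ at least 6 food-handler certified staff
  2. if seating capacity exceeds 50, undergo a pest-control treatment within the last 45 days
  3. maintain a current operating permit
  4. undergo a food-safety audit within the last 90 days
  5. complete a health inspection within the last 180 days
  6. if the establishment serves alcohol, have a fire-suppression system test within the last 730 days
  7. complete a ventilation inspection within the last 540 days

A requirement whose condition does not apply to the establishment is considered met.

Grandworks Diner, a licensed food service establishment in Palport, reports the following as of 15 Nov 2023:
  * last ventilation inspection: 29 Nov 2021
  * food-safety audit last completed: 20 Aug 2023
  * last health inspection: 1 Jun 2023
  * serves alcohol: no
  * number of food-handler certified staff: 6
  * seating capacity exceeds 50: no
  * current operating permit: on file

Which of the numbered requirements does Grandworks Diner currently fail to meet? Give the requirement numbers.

1. food-handler certified staff 6 ≥ 6 → met
2. condition 'seating capacity exceeds 50' does not hold → requirement n/a → met
3. current operating permit present → met
4. food-safety audit 87 days ago vs limit 90 → met
5. health inspection 167 days ago vs limit 180 → met
6. condition 'serves alcohol' does not hold → requirement n/a → met
7. ventilation inspection 716 days ago vs limit 540 → not met
Not met: 7

7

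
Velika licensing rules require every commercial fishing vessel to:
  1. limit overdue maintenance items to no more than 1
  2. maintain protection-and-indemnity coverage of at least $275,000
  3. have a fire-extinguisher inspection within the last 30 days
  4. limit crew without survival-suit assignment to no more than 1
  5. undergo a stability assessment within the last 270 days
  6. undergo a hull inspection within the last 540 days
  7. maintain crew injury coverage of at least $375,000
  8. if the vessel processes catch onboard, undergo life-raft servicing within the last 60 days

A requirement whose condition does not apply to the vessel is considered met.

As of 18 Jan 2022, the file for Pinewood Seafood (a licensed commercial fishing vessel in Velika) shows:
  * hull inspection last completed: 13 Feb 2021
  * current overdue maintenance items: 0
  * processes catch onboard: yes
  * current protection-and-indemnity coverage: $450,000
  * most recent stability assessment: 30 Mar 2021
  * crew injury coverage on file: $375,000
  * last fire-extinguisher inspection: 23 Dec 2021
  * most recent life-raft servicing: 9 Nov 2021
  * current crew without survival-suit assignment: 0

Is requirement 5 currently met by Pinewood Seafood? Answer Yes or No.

No

5. stability assessment 294 days ago vs limit 270 → not met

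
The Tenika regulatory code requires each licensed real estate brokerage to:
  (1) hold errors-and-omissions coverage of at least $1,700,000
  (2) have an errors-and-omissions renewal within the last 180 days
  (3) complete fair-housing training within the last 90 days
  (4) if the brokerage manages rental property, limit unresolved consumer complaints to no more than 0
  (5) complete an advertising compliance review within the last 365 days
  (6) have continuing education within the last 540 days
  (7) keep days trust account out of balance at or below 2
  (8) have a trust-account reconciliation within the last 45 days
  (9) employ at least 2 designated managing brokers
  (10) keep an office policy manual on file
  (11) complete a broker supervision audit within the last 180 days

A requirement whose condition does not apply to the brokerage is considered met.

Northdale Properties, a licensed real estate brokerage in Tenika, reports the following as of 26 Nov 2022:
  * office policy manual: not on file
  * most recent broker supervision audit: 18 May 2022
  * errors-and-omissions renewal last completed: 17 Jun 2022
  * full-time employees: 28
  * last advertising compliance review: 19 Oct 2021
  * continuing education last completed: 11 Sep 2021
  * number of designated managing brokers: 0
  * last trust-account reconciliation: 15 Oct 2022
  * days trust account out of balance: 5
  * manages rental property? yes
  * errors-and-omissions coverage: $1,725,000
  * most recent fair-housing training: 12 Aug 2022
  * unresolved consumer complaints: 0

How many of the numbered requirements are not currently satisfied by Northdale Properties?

1. errors-and-omissions coverage $1,725,000 ≥ $1,700,000 → met
2. errors-and-omissions renewal 162 days ago vs limit 180 → met
3. fair-housing training 106 days ago vs limit 90 → not met
4. condition 'manages rental property' holds; unresolved consumer complaints 0 ≤ 0 → met
5. advertising compliance review 403 days ago vs limit 365 → not met
6. continuing education 441 days ago vs limit 540 → met
7. days trust account out of balance 5 > 2 → not met
8. trust-account reconciliation 42 days ago vs limit 45 → met
9. designated managing brokers 0 < 2 → not met
10. office policy manual absent → not met
11. broker supervision audit 192 days ago vs limit 180 → not met
Not met: 6 of 11

6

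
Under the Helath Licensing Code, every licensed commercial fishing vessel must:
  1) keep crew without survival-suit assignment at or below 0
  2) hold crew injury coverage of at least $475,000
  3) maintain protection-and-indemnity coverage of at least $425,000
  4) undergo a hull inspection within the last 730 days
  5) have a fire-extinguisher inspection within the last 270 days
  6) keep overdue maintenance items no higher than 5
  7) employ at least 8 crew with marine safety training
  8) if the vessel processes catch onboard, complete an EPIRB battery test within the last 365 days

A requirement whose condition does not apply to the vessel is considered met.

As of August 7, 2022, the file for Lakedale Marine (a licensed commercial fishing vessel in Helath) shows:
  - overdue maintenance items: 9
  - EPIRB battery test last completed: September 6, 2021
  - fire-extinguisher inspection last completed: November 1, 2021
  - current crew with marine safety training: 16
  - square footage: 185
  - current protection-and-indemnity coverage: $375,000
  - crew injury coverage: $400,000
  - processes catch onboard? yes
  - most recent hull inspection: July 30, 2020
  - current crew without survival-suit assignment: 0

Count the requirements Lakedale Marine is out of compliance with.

5

1. crew without survival-suit assignment 0 ≤ 0 → met
2. crew injury coverage $400,000 < $475,000 → not met
3. protection-and-indemnity coverage $375,000 < $425,000 → not met
4. hull inspection 738 days ago vs limit 730 → not met
5. fire-extinguisher inspection 279 days ago vs limit 270 → not met
6. overdue maintenance items 9 > 5 → not met
7. crew with marine safety training 16 ≥ 8 → met
8. condition 'processes catch onboard' holds; EPIRB battery test 335 days ago vs limit 365 → met
Not met: 5 of 8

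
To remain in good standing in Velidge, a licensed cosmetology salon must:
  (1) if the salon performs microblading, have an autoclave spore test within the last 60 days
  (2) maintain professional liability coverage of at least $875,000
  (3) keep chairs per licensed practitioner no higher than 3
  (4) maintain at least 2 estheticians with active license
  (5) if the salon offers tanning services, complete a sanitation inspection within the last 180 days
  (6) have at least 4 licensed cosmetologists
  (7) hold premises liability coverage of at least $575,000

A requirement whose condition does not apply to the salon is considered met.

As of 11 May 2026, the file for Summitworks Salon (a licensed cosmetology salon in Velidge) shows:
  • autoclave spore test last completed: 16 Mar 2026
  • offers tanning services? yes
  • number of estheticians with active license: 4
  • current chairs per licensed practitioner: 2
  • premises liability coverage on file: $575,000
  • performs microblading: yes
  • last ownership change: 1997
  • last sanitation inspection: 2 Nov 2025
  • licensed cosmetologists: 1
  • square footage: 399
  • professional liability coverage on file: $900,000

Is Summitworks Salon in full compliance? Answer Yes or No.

1. condition 'performs microblading' holds; autoclave spore test 56 days ago vs limit 60 → met
2. professional liability coverage $900,000 ≥ $875,000 → met
3. chairs per licensed practitioner 2 ≤ 3 → met
4. estheticians with active license 4 ≥ 2 → met
5. condition 'offers tanning services' holds; sanitation inspection 190 days ago vs limit 180 → not met
6. licensed cosmetologists 1 < 4 → not met
7. premises liability coverage $575,000 ≥ $575,000 → met
Not met: 5, 6

No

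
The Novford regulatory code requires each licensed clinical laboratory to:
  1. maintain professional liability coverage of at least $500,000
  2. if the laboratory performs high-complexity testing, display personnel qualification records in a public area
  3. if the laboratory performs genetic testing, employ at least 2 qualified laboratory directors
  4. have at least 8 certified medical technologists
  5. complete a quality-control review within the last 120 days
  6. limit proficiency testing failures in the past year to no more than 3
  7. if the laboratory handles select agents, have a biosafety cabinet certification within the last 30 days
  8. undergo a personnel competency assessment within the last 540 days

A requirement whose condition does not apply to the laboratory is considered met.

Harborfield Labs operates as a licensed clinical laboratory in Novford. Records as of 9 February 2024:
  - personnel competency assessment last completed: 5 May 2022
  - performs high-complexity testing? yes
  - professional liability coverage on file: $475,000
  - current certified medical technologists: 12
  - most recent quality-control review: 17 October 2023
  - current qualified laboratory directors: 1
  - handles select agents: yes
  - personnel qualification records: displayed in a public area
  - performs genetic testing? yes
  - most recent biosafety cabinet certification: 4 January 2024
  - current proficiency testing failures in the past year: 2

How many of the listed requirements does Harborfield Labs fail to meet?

1. professional liability coverage $475,000 < $500,000 → not met
2. condition 'performs high-complexity testing' holds; personnel qualification records present → met
3. condition 'performs genetic testing' holds; qualified laboratory directors 1 < 2 → not met
4. certified medical technologists 12 ≥ 8 → met
5. quality-control review 115 days ago vs limit 120 → met
6. proficiency testing failures in the past year 2 ≤ 3 → met
7. condition 'handles select agents' holds; biosafety cabinet certification 36 days ago vs limit 30 → not met
8. personnel competency assessment 645 days ago vs limit 540 → not met
Not met: 4 of 8

4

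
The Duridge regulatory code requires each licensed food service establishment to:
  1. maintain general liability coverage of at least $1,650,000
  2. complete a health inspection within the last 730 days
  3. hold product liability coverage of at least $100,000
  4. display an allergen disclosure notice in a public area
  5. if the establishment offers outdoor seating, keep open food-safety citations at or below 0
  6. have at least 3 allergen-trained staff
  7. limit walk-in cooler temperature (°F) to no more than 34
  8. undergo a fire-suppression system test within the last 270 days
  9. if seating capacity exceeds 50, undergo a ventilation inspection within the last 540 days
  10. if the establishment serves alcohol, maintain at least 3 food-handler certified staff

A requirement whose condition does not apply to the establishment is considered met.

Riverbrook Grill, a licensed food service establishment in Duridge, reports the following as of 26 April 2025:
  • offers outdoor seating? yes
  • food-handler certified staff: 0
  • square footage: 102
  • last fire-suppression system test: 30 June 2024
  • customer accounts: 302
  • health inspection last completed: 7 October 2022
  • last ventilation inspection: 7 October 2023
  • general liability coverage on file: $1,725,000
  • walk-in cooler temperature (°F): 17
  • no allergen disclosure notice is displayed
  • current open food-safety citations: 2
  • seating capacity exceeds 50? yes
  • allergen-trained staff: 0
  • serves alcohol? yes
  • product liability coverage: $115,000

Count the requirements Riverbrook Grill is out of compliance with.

1. general liability coverage $1,725,000 ≥ $1,650,000 → met
2. health inspection 932 days ago vs limit 730 → not met
3. product liability coverage $115,000 ≥ $100,000 → met
4. allergen disclosure notice absent → not met
5. condition 'offers outdoor seating' holds; open food-safety citations 2 > 0 → not met
6. allergen-trained staff 0 < 3 → not met
7. walk-in cooler temperature (°F) 17 ≤ 34 → met
8. fire-suppression system test 300 days ago vs limit 270 → not met
9. condition 'seating capacity exceeds 50' holds; ventilation inspection 567 days ago vs limit 540 → not met
10. condition 'serves alcohol' holds; food-handler certified staff 0 < 3 → not met
Not met: 7 of 10

7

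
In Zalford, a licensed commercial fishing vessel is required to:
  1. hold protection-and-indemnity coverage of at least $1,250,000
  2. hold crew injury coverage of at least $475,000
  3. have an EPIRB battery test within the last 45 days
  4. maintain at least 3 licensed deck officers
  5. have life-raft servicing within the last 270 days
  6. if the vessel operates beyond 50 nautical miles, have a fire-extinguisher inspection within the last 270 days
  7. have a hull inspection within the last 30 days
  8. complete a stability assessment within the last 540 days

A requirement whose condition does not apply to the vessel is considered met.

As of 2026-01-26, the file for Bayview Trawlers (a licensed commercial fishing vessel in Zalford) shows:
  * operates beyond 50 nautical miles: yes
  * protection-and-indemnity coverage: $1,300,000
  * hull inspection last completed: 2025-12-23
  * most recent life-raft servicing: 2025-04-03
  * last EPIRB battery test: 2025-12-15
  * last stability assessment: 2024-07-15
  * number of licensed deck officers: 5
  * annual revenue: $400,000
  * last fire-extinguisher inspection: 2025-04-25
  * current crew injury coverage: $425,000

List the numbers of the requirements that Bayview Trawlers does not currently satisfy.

2, 5, 6, 7, 8

1. protection-and-indemnity coverage $1,300,000 ≥ $1,250,000 → met
2. crew injury coverage $425,000 < $475,000 → not met
3. EPIRB battery test 42 days ago vs limit 45 → met
4. licensed deck officers 5 ≥ 3 → met
5. life-raft servicing 298 days ago vs limit 270 → not met
6. condition 'operates beyond 50 nautical miles' holds; fire-extinguisher inspection 276 days ago vs limit 270 → not met
7. hull inspection 34 days ago vs limit 30 → not met
8. stability assessment 560 days ago vs limit 540 → not met
Not met: 2, 5, 6, 7, 8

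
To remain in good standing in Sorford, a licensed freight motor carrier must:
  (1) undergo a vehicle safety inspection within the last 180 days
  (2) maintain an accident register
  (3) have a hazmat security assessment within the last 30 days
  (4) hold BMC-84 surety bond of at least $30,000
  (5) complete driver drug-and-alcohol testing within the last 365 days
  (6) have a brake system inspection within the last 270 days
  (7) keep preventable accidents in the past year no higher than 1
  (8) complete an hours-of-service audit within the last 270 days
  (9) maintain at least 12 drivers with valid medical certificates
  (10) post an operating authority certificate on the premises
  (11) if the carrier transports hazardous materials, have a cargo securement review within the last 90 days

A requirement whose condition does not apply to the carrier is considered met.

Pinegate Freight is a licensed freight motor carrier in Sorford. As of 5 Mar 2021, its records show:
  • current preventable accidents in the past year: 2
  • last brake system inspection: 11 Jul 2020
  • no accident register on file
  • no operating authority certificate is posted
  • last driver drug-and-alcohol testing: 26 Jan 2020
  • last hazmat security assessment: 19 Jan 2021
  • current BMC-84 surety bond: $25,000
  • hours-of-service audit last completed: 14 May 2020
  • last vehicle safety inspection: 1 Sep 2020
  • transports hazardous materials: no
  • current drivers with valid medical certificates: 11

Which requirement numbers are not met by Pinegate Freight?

1, 2, 3, 4, 5, 7, 8, 9, 10

1. vehicle safety inspection 185 days ago vs limit 180 → not met
2. accident register absent → not met
3. hazmat security assessment 45 days ago vs limit 30 → not met
4. BMC-84 surety bond $25,000 < $30,000 → not met
5. driver drug-and-alcohol testing 404 days ago vs limit 365 → not met
6. brake system inspection 237 days ago vs limit 270 → met
7. preventable accidents in the past year 2 > 1 → not met
8. hours-of-service audit 295 days ago vs limit 270 → not met
9. drivers with valid medical certificates 11 < 12 → not met
10. operating authority certificate absent → not met
11. condition 'transports hazardous materials' does not hold → requirement n/a → met
Not met: 1, 2, 3, 4, 5, 7, 8, 9, 10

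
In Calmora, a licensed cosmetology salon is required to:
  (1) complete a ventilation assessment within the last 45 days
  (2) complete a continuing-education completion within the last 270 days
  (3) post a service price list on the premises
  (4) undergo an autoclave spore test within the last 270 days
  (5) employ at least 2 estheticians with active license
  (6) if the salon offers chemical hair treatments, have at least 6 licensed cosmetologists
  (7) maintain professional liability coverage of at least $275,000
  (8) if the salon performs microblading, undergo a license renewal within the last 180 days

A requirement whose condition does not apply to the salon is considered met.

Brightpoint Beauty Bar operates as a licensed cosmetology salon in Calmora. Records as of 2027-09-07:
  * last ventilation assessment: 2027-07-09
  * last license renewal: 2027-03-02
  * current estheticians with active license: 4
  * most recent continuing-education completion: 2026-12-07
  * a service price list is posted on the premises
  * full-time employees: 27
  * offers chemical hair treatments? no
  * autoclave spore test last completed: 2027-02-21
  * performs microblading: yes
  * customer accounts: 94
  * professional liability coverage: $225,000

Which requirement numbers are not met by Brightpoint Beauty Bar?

1, 2, 7, 8

1. ventilation assessment 60 days ago vs limit 45 → not met
2. continuing-education completion 274 days ago vs limit 270 → not met
3. service price list present → met
4. autoclave spore test 198 days ago vs limit 270 → met
5. estheticians with active license 4 ≥ 2 → met
6. condition 'offers chemical hair treatments' does not hold → requirement n/a → met
7. professional liability coverage $225,000 < $275,000 → not met
8. condition 'performs microblading' holds; license renewal 189 days ago vs limit 180 → not met
Not met: 1, 2, 7, 8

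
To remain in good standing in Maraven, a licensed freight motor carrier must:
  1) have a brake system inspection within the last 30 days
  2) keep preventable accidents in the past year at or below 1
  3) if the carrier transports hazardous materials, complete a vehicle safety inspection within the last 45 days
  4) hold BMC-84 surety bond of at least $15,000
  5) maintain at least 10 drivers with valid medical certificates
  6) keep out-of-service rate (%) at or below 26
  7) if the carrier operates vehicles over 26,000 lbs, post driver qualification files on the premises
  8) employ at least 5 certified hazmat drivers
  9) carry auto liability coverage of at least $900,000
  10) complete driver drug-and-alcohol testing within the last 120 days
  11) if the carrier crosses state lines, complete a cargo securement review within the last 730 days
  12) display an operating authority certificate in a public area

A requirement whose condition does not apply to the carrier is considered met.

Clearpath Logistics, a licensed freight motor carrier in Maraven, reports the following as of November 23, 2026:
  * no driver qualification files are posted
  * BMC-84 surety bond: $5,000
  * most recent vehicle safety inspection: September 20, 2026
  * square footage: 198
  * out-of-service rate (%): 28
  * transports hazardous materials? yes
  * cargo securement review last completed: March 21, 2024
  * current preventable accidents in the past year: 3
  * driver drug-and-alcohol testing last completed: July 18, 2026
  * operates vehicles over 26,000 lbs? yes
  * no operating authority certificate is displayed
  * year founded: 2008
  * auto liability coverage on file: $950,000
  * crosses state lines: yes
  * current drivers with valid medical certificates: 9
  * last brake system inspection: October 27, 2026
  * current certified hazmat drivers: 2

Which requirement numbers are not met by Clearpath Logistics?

2, 3, 4, 5, 6, 7, 8, 10, 11, 12

1. brake system inspection 27 days ago vs limit 30 → met
2. preventable accidents in the past year 3 > 1 → not met
3. condition 'transports hazardous materials' holds; vehicle safety inspection 64 days ago vs limit 45 → not met
4. BMC-84 surety bond $5,000 < $15,000 → not met
5. drivers with valid medical certificates 9 < 10 → not met
6. out-of-service rate (%) 28 > 26 → not met
7. condition 'operates vehicles over 26,000 lbs' holds; driver qualification files absent → not met
8. certified hazmat drivers 2 < 5 → not met
9. auto liability coverage $950,000 ≥ $900,000 → met
10. driver drug-and-alcohol testing 128 days ago vs limit 120 → not met
11. condition 'crosses state lines' holds; cargo securement review 977 days ago vs limit 730 → not met
12. operating authority certificate absent → not met
Not met: 2, 3, 4, 5, 6, 7, 8, 10, 11, 12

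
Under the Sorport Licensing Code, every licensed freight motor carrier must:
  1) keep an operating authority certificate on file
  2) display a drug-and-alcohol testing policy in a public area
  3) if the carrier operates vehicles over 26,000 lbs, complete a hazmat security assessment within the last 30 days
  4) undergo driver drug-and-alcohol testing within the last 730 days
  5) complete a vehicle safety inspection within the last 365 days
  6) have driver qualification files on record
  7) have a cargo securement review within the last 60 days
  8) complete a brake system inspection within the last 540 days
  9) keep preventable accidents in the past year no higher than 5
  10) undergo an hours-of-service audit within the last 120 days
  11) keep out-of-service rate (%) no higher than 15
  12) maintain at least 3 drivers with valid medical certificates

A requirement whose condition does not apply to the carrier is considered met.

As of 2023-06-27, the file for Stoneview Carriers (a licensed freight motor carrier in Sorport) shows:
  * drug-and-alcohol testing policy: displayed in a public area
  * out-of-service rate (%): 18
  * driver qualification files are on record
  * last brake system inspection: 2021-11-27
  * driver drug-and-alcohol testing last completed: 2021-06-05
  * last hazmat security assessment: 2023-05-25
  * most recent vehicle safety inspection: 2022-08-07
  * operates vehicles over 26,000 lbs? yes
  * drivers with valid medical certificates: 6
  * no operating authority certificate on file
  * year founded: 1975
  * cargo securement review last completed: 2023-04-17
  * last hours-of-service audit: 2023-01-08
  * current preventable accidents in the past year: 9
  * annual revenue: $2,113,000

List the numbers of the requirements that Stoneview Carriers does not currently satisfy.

1. operating authority certificate absent → not met
2. drug-and-alcohol testing policy present → met
3. condition 'operates vehicles over 26,000 lbs' holds; hazmat security assessment 33 days ago vs limit 30 → not met
4. driver drug-and-alcohol testing 752 days ago vs limit 730 → not met
5. vehicle safety inspection 324 days ago vs limit 365 → met
6. driver qualification files present → met
7. cargo securement review 71 days ago vs limit 60 → not met
8. brake system inspection 577 days ago vs limit 540 → not met
9. preventable accidents in the past year 9 > 5 → not met
10. hours-of-service audit 170 days ago vs limit 120 → not met
11. out-of-service rate (%) 18 > 15 → not met
12. drivers with valid medical certificates 6 ≥ 3 → met
Not met: 1, 3, 4, 7, 8, 9, 10, 11

1, 3, 4, 7, 8, 9, 10, 11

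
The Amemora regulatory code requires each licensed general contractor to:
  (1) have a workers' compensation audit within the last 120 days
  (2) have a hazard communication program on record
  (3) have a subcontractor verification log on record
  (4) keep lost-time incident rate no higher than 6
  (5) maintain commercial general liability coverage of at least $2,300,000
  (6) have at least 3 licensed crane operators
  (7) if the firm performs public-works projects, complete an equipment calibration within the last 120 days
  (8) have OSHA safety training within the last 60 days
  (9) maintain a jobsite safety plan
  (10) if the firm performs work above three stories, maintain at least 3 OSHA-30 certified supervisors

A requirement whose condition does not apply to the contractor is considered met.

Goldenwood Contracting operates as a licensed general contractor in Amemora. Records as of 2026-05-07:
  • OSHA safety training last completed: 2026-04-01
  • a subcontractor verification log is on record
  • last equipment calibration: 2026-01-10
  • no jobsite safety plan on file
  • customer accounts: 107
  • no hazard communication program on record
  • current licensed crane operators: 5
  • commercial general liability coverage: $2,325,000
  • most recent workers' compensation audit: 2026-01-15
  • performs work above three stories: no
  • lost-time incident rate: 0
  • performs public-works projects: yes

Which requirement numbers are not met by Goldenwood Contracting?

2, 9

1. workers' compensation audit 112 days ago vs limit 120 → met
2. hazard communication program absent → not met
3. subcontractor verification log present → met
4. lost-time incident rate 0 ≤ 6 → met
5. commercial general liability coverage $2,325,000 ≥ $2,300,000 → met
6. licensed crane operators 5 ≥ 3 → met
7. condition 'performs public-works projects' holds; equipment calibration 117 days ago vs limit 120 → met
8. OSHA safety training 36 days ago vs limit 60 → met
9. jobsite safety plan absent → not met
10. condition 'performs work above three stories' does not hold → requirement n/a → met
Not met: 2, 9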